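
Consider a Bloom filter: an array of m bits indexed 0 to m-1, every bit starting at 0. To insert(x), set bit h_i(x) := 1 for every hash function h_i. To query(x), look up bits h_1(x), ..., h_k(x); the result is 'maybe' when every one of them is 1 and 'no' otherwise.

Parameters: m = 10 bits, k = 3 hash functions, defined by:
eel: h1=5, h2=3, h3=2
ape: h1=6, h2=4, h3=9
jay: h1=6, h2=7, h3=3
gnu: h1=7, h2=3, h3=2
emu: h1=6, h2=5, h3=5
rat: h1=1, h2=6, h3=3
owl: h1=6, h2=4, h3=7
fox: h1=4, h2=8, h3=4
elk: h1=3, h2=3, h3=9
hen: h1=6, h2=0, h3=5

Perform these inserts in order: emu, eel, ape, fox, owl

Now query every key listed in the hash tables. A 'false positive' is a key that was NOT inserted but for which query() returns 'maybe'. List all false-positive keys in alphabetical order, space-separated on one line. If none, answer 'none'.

Start: bits=0000000000
After insert 'emu': sets bits 5 6 -> bits=0000011000
After insert 'eel': sets bits 2 3 5 -> bits=0011011000
After insert 'ape': sets bits 4 6 9 -> bits=0011111001
After insert 'fox': sets bits 4 8 -> bits=0011111011
After insert 'owl': sets bits 4 6 7 -> bits=0011111111
Not inserted: elk gnu hen jay rat — query each against bits=0011111111:
query elk: checks bit3=1, bit9=1 (all 1) -> maybe => FALSE POSITIVE
query gnu: checks bit2=1, bit3=1, bit7=1 (all 1) -> maybe => FALSE POSITIVE
query hen: checks bit0=0, bit5=1, bit6=1 (has a 0) -> no => not a false positive
query jay: checks bit3=1, bit6=1, bit7=1 (all 1) -> maybe => FALSE POSITIVE
query rat: checks bit1=0, bit3=1, bit6=1 (has a 0) -> no => not a false positive
False positives (alphabetical): elk gnu jay

Answer: elk gnu jay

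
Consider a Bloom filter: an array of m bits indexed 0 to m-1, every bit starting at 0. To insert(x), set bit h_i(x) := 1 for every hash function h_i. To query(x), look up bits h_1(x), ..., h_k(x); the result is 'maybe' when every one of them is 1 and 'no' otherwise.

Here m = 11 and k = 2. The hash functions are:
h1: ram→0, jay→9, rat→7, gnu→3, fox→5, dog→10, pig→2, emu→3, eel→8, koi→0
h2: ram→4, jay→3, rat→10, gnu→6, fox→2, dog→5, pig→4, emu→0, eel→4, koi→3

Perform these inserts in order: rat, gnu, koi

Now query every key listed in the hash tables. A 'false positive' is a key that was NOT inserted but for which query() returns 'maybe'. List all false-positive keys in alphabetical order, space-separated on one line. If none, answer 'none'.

Answer: emu

Derivation:
Start: bits=00000000000
After insert 'rat': sets bits 7 10 -> bits=00000001001
After insert 'gnu': sets bits 3 6 -> bits=00010011001
After insert 'koi': sets bits 0 3 -> bits=10010011001
Not inserted: dog eel emu fox jay pig ram — query each against bits=10010011001:
query dog: checks bit5=0, bit10=1 (has a 0) -> no => not a false positive
query eel: checks bit4=0, bit8=0 (has a 0) -> no => not a false positive
query emu: checks bit0=1, bit3=1 (all 1) -> maybe => FALSE POSITIVE
query fox: checks bit2=0, bit5=0 (has a 0) -> no => not a false positive
query jay: checks bit3=1, bit9=0 (has a 0) -> no => not a false positive
query pig: checks bit2=0, bit4=0 (has a 0) -> no => not a false positive
query ram: checks bit0=1, bit4=0 (has a 0) -> no => not a false positive
False positives (alphabetical): emu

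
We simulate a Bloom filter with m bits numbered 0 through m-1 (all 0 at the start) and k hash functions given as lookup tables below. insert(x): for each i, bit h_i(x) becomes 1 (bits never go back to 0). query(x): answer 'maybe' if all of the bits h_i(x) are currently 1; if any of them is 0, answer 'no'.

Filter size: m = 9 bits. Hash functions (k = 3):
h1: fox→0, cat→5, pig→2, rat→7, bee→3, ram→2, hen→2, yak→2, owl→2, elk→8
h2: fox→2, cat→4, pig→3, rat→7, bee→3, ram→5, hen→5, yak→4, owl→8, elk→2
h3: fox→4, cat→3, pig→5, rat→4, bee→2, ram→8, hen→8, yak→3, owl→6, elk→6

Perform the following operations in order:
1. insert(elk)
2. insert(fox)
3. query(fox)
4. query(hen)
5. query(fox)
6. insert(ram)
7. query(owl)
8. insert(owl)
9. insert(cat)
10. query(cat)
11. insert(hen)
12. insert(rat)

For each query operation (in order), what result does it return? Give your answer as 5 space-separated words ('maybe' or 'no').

Start: bits=000000000
Op 1: insert elk -> sets bits 2 6 8 -> bits=001000101
Op 2: insert fox -> sets bits 0 2 4 -> bits=101010101
Op 3: query fox -> checks bit0=1, bit2=1, bit4=1 (all 1) -> maybe
Op 4: query hen -> checks bit2=1, bit5=0, bit8=1 (has a 0) -> no
Op 5: query fox -> checks bit0=1, bit2=1, bit4=1 (all 1) -> maybe
Op 6: insert ram -> sets bits 2 5 8 -> bits=101011101
Op 7: query owl -> checks bit2=1, bit6=1, bit8=1 (all 1) -> maybe
Op 8: insert owl -> sets bits 2 6 8 -> bits=101011101
Op 9: insert cat -> sets bits 3 4 5 -> bits=101111101
Op 10: query cat -> checks bit3=1, bit4=1, bit5=1 (all 1) -> maybe
Op 11: insert hen -> sets bits 2 5 8 -> bits=101111101
Op 12: insert rat -> sets bits 4 7 -> bits=101111111
Query results in order: maybe no maybe maybe maybe

Answer: maybe no maybe maybe maybe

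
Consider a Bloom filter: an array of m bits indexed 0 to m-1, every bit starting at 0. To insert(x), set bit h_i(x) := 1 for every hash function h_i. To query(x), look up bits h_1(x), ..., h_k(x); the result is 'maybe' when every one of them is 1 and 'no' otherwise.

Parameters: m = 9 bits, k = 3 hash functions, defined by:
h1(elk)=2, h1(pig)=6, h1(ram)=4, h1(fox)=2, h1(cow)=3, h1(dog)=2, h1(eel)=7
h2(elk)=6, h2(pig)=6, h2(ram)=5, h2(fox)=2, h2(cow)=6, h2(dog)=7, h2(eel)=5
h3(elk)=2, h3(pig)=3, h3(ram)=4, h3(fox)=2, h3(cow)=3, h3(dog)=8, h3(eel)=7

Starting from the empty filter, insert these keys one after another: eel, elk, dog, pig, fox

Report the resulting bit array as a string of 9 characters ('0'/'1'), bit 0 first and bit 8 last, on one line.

Start: bits=000000000
After insert 'eel': sets bits 5 7 -> bits=000001010
After insert 'elk': sets bits 2 6 -> bits=001001110
After insert 'dog': sets bits 2 7 8 -> bits=001001111
After insert 'pig': sets bits 3 6 -> bits=001101111
After insert 'fox': sets bits 2 -> bits=001101111

Answer: 001101111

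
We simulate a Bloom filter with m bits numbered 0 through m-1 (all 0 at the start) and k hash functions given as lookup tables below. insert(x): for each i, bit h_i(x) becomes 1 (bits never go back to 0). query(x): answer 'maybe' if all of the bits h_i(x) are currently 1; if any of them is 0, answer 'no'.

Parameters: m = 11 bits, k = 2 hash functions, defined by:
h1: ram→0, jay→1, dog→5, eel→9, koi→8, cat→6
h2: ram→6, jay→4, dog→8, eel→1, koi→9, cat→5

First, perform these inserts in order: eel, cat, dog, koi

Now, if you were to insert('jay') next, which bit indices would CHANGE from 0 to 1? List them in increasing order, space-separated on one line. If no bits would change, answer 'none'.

Answer: 4

Derivation:
Start: bits=00000000000
After insert 'eel': sets bits 1 9 -> bits=01000000010
After insert 'cat': sets bits 5 6 -> bits=01000110010
After insert 'dog': sets bits 5 8 -> bits=01000110110
After insert 'koi': sets bits 8 9 -> bits=01000110110
insert 'jay' would touch bits 1 4; currently bit1=1, bit4=0
Bits that are 0 among those (would change 0->1): 4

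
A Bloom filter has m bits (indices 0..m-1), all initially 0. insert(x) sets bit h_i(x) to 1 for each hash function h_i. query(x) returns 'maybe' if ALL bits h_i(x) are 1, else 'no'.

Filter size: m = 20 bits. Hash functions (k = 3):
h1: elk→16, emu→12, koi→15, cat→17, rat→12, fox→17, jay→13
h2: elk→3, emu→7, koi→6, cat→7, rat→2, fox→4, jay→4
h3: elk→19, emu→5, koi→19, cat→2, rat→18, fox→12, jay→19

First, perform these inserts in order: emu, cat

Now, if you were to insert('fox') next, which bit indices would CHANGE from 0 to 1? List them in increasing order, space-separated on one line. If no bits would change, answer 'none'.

Answer: 4

Derivation:
Start: bits=00000000000000000000
After insert 'emu': sets bits 5 7 12 -> bits=00000101000010000000
After insert 'cat': sets bits 2 7 17 -> bits=00100101000010000100
insert 'fox' would touch bits 4 12 17; currently bit4=0, bit12=1, bit17=1
Bits that are 0 among those (would change 0->1): 4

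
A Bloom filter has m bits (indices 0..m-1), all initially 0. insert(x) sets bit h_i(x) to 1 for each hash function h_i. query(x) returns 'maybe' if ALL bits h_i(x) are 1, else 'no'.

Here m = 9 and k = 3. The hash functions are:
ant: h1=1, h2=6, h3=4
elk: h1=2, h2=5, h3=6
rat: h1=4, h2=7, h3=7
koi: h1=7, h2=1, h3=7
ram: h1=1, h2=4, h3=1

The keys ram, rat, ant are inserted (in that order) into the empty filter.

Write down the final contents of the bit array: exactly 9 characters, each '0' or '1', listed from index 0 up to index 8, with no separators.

Start: bits=000000000
After insert 'ram': sets bits 1 4 -> bits=010010000
After insert 'rat': sets bits 4 7 -> bits=010010010
After insert 'ant': sets bits 1 4 6 -> bits=010010110

Answer: 010010110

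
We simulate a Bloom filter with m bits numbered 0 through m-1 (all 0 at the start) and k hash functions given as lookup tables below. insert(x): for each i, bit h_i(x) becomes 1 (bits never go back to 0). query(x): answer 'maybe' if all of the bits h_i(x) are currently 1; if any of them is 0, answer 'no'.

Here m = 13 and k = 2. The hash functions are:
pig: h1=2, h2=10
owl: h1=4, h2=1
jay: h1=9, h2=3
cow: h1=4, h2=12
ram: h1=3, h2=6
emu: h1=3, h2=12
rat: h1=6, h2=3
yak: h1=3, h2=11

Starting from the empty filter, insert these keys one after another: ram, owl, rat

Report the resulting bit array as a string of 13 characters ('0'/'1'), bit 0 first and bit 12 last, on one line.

Answer: 0101101000000

Derivation:
Start: bits=0000000000000
After insert 'ram': sets bits 3 6 -> bits=0001001000000
After insert 'owl': sets bits 1 4 -> bits=0101101000000
After insert 'rat': sets bits 3 6 -> bits=0101101000000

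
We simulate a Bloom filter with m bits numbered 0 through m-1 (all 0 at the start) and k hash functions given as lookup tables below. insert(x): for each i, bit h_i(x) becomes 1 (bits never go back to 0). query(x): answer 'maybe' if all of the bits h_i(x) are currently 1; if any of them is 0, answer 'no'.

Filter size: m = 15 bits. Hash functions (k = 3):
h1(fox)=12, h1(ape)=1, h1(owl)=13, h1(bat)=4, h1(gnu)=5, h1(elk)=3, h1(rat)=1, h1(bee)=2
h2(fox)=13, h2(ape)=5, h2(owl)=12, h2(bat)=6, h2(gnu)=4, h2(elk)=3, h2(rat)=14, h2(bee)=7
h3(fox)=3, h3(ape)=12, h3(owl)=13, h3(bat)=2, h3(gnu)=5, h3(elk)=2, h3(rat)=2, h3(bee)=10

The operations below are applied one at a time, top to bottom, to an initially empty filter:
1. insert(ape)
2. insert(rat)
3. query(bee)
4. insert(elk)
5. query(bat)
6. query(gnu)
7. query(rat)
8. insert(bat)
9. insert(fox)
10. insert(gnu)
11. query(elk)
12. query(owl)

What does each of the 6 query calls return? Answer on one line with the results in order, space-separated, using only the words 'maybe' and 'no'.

Answer: no no no maybe maybe maybe

Derivation:
Start: bits=000000000000000
Op 1: insert ape -> sets bits 1 5 12 -> bits=010001000000100
Op 2: insert rat -> sets bits 1 2 14 -> bits=011001000000101
Op 3: query bee -> checks bit2=1, bit7=0, bit10=0 (has a 0) -> no
Op 4: insert elk -> sets bits 2 3 -> bits=011101000000101
Op 5: query bat -> checks bit2=1, bit4=0, bit6=0 (has a 0) -> no
Op 6: query gnu -> checks bit4=0, bit5=1 (has a 0) -> no
Op 7: query rat -> checks bit1=1, bit2=1, bit14=1 (all 1) -> maybe
Op 8: insert bat -> sets bits 2 4 6 -> bits=011111100000101
Op 9: insert fox -> sets bits 3 12 13 -> bits=011111100000111
Op 10: insert gnu -> sets bits 4 5 -> bits=011111100000111
Op 11: query elk -> checks bit2=1, bit3=1 (all 1) -> maybe
Op 12: query owl -> checks bit12=1, bit13=1 (all 1) -> maybe
Query results in order: no no no maybe maybe maybe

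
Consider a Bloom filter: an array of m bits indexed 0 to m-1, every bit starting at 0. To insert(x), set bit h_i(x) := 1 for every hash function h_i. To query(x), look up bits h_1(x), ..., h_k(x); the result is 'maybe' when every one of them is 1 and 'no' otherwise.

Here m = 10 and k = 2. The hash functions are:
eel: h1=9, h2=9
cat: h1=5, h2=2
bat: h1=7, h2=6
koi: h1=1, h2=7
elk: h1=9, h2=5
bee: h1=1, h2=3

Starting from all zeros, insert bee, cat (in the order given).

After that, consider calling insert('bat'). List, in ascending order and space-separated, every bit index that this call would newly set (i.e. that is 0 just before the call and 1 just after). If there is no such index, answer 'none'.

Start: bits=0000000000
After insert 'bee': sets bits 1 3 -> bits=0101000000
After insert 'cat': sets bits 2 5 -> bits=0111010000
insert 'bat' would touch bits 6 7; currently bit6=0, bit7=0
Bits that are 0 among those (would change 0->1): 6 7

Answer: 6 7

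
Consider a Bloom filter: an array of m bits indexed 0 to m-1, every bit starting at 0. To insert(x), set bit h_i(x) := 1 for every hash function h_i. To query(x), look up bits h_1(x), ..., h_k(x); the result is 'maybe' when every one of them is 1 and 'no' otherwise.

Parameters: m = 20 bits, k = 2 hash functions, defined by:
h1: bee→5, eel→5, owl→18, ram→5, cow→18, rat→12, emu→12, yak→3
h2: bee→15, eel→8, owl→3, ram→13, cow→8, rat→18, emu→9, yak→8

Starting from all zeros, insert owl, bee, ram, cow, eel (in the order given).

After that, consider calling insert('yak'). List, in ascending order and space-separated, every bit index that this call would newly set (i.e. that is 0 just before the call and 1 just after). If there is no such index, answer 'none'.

Start: bits=00000000000000000000
After insert 'owl': sets bits 3 18 -> bits=00010000000000000010
After insert 'bee': sets bits 5 15 -> bits=00010100000000010010
After insert 'ram': sets bits 5 13 -> bits=00010100000001010010
After insert 'cow': sets bits 8 18 -> bits=00010100100001010010
After insert 'eel': sets bits 5 8 -> bits=00010100100001010010
insert 'yak' would touch bits 3 8; currently bit3=1, bit8=1
Bits that are 0 among those (would change 0->1): none

Answer: none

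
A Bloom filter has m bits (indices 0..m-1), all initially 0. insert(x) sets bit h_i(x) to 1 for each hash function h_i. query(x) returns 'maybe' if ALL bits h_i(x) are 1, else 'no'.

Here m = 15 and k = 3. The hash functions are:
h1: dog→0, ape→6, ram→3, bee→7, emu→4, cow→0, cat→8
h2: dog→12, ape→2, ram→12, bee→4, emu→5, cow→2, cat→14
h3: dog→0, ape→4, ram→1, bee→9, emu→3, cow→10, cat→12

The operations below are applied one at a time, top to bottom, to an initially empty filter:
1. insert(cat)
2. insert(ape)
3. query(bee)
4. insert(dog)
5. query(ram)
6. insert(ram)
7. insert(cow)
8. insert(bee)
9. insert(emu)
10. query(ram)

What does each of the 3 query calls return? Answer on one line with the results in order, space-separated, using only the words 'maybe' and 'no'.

Start: bits=000000000000000
Op 1: insert cat -> sets bits 8 12 14 -> bits=000000001000101
Op 2: insert ape -> sets bits 2 4 6 -> bits=001010101000101
Op 3: query bee -> checks bit4=1, bit7=0, bit9=0 (has a 0) -> no
Op 4: insert dog -> sets bits 0 12 -> bits=101010101000101
Op 5: query ram -> checks bit1=0, bit3=0, bit12=1 (has a 0) -> no
Op 6: insert ram -> sets bits 1 3 12 -> bits=111110101000101
Op 7: insert cow -> sets bits 0 2 10 -> bits=111110101010101
Op 8: insert bee -> sets bits 4 7 9 -> bits=111110111110101
Op 9: insert emu -> sets bits 3 4 5 -> bits=111111111110101
Op 10: query ram -> checks bit1=1, bit3=1, bit12=1 (all 1) -> maybe
Query results in order: no no maybe

Answer: no no maybe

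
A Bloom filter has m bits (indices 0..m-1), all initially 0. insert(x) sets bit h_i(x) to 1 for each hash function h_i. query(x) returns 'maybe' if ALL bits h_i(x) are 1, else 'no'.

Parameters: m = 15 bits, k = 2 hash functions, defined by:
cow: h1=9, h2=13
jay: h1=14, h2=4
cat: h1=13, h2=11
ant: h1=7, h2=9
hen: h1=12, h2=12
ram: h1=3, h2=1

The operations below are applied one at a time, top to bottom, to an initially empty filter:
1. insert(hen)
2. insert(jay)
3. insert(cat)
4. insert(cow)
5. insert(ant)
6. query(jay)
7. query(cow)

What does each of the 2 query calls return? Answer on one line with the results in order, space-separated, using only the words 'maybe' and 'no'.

Start: bits=000000000000000
Op 1: insert hen -> sets bits 12 -> bits=000000000000100
Op 2: insert jay -> sets bits 4 14 -> bits=000010000000101
Op 3: insert cat -> sets bits 11 13 -> bits=000010000001111
Op 4: insert cow -> sets bits 9 13 -> bits=000010000101111
Op 5: insert ant -> sets bits 7 9 -> bits=000010010101111
Op 6: query jay -> checks bit4=1, bit14=1 (all 1) -> maybe
Op 7: query cow -> checks bit9=1, bit13=1 (all 1) -> maybe
Query results in order: maybe maybe

Answer: maybe maybe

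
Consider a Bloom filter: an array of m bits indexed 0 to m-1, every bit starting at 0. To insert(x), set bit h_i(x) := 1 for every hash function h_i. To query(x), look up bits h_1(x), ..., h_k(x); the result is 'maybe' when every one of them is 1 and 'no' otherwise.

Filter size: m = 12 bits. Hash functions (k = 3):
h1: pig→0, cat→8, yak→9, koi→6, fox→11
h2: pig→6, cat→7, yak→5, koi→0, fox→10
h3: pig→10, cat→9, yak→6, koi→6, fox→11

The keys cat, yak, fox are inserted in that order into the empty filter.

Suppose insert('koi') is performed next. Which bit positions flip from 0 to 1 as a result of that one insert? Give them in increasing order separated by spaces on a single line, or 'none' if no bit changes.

Answer: 0

Derivation:
Start: bits=000000000000
After insert 'cat': sets bits 7 8 9 -> bits=000000011100
After insert 'yak': sets bits 5 6 9 -> bits=000001111100
After insert 'fox': sets bits 10 11 -> bits=000001111111
insert 'koi' would touch bits 0 6; currently bit0=0, bit6=1
Bits that are 0 among those (would change 0->1): 0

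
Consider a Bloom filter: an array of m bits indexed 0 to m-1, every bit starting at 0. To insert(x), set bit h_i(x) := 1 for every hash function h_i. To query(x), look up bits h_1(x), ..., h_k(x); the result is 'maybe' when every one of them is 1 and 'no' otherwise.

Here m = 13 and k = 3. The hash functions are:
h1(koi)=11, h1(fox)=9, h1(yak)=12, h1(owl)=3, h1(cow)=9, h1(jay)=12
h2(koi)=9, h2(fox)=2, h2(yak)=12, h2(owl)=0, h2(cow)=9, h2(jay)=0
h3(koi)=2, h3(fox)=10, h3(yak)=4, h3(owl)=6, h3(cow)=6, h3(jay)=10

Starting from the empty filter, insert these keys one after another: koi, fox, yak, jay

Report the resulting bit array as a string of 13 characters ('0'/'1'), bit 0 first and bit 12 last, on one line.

Start: bits=0000000000000
After insert 'koi': sets bits 2 9 11 -> bits=0010000001010
After insert 'fox': sets bits 2 9 10 -> bits=0010000001110
After insert 'yak': sets bits 4 12 -> bits=0010100001111
After insert 'jay': sets bits 0 10 12 -> bits=1010100001111

Answer: 1010100001111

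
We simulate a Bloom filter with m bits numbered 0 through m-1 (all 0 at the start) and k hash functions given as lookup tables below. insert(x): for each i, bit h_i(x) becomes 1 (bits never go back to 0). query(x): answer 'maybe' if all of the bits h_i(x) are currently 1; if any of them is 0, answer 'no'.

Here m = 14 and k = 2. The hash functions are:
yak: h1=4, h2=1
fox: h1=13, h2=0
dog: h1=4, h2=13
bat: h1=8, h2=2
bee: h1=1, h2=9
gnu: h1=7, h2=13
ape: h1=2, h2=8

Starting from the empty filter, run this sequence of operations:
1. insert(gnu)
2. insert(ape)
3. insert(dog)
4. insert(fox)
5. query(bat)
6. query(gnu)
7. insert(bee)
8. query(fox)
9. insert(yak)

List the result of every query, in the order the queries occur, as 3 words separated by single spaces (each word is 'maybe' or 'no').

Answer: maybe maybe maybe

Derivation:
Start: bits=00000000000000
Op 1: insert gnu -> sets bits 7 13 -> bits=00000001000001
Op 2: insert ape -> sets bits 2 8 -> bits=00100001100001
Op 3: insert dog -> sets bits 4 13 -> bits=00101001100001
Op 4: insert fox -> sets bits 0 13 -> bits=10101001100001
Op 5: query bat -> checks bit2=1, bit8=1 (all 1) -> maybe
Op 6: query gnu -> checks bit7=1, bit13=1 (all 1) -> maybe
Op 7: insert bee -> sets bits 1 9 -> bits=11101001110001
Op 8: query fox -> checks bit0=1, bit13=1 (all 1) -> maybe
Op 9: insert yak -> sets bits 1 4 -> bits=11101001110001
Query results in order: maybe maybe maybe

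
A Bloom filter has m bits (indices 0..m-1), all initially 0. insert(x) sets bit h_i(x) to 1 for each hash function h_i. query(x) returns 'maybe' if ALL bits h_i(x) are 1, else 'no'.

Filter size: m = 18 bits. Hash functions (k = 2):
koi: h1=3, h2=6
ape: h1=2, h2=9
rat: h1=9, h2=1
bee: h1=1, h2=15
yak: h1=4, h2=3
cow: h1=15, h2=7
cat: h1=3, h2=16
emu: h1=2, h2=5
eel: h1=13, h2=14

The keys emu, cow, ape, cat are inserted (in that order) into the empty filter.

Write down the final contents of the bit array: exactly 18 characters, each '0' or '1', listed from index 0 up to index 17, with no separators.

Answer: 001101010100000110

Derivation:
Start: bits=000000000000000000
After insert 'emu': sets bits 2 5 -> bits=001001000000000000
After insert 'cow': sets bits 7 15 -> bits=001001010000000100
After insert 'ape': sets bits 2 9 -> bits=001001010100000100
After insert 'cat': sets bits 3 16 -> bits=001101010100000110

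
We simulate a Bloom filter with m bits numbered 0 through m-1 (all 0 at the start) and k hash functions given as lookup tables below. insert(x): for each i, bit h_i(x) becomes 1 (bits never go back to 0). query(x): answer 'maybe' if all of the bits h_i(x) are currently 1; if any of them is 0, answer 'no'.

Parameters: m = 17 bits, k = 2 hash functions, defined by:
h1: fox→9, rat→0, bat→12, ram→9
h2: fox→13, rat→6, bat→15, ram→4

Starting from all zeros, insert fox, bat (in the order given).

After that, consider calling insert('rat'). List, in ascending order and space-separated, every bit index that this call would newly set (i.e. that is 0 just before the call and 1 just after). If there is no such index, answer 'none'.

Start: bits=00000000000000000
After insert 'fox': sets bits 9 13 -> bits=00000000010001000
After insert 'bat': sets bits 12 15 -> bits=00000000010011010
insert 'rat' would touch bits 0 6; currently bit0=0, bit6=0
Bits that are 0 among those (would change 0->1): 0 6

Answer: 0 6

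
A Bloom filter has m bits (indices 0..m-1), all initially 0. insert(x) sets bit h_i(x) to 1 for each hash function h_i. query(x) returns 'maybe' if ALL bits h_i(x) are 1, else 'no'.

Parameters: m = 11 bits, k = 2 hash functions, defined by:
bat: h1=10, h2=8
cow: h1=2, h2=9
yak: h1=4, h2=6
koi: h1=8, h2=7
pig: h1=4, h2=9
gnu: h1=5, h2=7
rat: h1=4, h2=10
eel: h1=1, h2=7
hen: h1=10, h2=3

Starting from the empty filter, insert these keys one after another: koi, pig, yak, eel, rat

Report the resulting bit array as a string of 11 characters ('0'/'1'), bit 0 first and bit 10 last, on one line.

Answer: 01001011111

Derivation:
Start: bits=00000000000
After insert 'koi': sets bits 7 8 -> bits=00000001100
After insert 'pig': sets bits 4 9 -> bits=00001001110
After insert 'yak': sets bits 4 6 -> bits=00001011110
After insert 'eel': sets bits 1 7 -> bits=01001011110
After insert 'rat': sets bits 4 10 -> bits=01001011111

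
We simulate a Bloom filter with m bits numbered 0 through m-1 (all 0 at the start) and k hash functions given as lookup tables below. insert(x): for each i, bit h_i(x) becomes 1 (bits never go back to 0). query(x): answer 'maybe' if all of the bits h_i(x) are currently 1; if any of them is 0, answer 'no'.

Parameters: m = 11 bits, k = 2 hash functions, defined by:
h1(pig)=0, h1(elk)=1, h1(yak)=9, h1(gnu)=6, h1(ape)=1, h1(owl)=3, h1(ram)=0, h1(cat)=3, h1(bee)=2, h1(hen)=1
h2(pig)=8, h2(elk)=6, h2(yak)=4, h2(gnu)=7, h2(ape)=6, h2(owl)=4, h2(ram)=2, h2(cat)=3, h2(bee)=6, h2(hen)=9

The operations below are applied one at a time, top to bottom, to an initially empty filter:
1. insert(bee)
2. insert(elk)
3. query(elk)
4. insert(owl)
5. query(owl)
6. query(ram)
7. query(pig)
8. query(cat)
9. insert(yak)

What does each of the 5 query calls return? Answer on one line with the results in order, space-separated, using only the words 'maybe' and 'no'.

Answer: maybe maybe no no maybe

Derivation:
Start: bits=00000000000
Op 1: insert bee -> sets bits 2 6 -> bits=00100010000
Op 2: insert elk -> sets bits 1 6 -> bits=01100010000
Op 3: query elk -> checks bit1=1, bit6=1 (all 1) -> maybe
Op 4: insert owl -> sets bits 3 4 -> bits=01111010000
Op 5: query owl -> checks bit3=1, bit4=1 (all 1) -> maybe
Op 6: query ram -> checks bit0=0, bit2=1 (has a 0) -> no
Op 7: query pig -> checks bit0=0, bit8=0 (has a 0) -> no
Op 8: query cat -> checks bit3=1 (all 1) -> maybe
Op 9: insert yak -> sets bits 4 9 -> bits=01111010010
Query results in order: maybe maybe no no maybe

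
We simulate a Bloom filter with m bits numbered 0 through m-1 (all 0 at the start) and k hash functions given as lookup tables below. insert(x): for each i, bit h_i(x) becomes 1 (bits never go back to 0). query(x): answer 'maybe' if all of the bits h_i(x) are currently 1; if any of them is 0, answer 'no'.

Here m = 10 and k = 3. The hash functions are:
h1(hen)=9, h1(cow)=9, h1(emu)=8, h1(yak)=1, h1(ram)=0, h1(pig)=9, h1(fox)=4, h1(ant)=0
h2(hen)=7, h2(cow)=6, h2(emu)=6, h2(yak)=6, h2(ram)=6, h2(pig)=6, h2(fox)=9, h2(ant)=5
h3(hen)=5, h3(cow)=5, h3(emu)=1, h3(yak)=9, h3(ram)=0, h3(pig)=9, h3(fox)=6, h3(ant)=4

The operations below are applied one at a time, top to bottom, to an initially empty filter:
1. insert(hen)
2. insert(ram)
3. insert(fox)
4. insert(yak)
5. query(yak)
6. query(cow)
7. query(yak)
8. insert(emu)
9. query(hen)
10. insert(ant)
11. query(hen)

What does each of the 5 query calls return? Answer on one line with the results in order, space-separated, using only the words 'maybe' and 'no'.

Start: bits=0000000000
Op 1: insert hen -> sets bits 5 7 9 -> bits=0000010101
Op 2: insert ram -> sets bits 0 6 -> bits=1000011101
Op 3: insert fox -> sets bits 4 6 9 -> bits=1000111101
Op 4: insert yak -> sets bits 1 6 9 -> bits=1100111101
Op 5: query yak -> checks bit1=1, bit6=1, bit9=1 (all 1) -> maybe
Op 6: query cow -> checks bit5=1, bit6=1, bit9=1 (all 1) -> maybe
Op 7: query yak -> checks bit1=1, bit6=1, bit9=1 (all 1) -> maybe
Op 8: insert emu -> sets bits 1 6 8 -> bits=1100111111
Op 9: query hen -> checks bit5=1, bit7=1, bit9=1 (all 1) -> maybe
Op 10: insert ant -> sets bits 0 4 5 -> bits=1100111111
Op 11: query hen -> checks bit5=1, bit7=1, bit9=1 (all 1) -> maybe
Query results in order: maybe maybe maybe maybe maybe

Answer: maybe maybe maybe maybe maybe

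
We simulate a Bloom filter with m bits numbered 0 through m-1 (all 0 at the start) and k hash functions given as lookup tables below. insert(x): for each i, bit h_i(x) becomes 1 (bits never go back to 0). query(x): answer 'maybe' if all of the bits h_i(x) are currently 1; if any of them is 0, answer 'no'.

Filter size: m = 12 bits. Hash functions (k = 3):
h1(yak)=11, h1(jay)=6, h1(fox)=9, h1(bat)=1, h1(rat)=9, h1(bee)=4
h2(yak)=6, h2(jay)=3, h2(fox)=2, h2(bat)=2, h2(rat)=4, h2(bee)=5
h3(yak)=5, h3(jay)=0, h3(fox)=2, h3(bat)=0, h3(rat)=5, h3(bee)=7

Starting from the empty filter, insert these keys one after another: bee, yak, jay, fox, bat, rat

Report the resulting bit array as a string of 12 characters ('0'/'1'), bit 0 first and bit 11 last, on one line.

Answer: 111111110101

Derivation:
Start: bits=000000000000
After insert 'bee': sets bits 4 5 7 -> bits=000011010000
After insert 'yak': sets bits 5 6 11 -> bits=000011110001
After insert 'jay': sets bits 0 3 6 -> bits=100111110001
After insert 'fox': sets bits 2 9 -> bits=101111110101
After insert 'bat': sets bits 0 1 2 -> bits=111111110101
After insert 'rat': sets bits 4 5 9 -> bits=111111110101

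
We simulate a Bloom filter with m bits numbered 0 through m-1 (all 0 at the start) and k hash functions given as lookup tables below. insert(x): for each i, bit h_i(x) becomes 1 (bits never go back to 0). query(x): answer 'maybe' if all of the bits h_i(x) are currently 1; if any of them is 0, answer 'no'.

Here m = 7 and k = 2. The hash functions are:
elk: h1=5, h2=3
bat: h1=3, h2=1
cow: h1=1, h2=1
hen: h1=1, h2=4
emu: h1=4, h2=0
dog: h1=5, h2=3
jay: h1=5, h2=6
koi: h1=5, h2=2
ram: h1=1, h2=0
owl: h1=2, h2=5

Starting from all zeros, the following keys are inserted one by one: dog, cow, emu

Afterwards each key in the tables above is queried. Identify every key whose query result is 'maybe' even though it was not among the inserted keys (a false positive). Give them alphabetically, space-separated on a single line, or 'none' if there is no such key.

Start: bits=0000000
After insert 'dog': sets bits 3 5 -> bits=0001010
After insert 'cow': sets bits 1 -> bits=0101010
After insert 'emu': sets bits 0 4 -> bits=1101110
Not inserted: bat elk hen jay koi owl ram — query each against bits=1101110:
query bat: checks bit1=1, bit3=1 (all 1) -> maybe => FALSE POSITIVE
query elk: checks bit3=1, bit5=1 (all 1) -> maybe => FALSE POSITIVE
query hen: checks bit1=1, bit4=1 (all 1) -> maybe => FALSE POSITIVE
query jay: checks bit5=1, bit6=0 (has a 0) -> no => not a false positive
query koi: checks bit2=0, bit5=1 (has a 0) -> no => not a false positive
query owl: checks bit2=0, bit5=1 (has a 0) -> no => not a false positive
query ram: checks bit0=1, bit1=1 (all 1) -> maybe => FALSE POSITIVE
False positives (alphabetical): bat elk hen ram

Answer: bat elk hen ram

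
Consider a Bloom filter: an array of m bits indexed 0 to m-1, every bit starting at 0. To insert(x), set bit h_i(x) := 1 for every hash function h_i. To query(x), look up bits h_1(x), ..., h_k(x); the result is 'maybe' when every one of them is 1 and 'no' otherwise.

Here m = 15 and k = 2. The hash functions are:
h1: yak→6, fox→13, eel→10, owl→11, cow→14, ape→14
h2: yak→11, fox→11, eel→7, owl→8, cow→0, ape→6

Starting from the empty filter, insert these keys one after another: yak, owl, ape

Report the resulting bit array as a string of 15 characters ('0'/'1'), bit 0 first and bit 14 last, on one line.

Answer: 000000101001001

Derivation:
Start: bits=000000000000000
After insert 'yak': sets bits 6 11 -> bits=000000100001000
After insert 'owl': sets bits 8 11 -> bits=000000101001000
After insert 'ape': sets bits 6 14 -> bits=000000101001001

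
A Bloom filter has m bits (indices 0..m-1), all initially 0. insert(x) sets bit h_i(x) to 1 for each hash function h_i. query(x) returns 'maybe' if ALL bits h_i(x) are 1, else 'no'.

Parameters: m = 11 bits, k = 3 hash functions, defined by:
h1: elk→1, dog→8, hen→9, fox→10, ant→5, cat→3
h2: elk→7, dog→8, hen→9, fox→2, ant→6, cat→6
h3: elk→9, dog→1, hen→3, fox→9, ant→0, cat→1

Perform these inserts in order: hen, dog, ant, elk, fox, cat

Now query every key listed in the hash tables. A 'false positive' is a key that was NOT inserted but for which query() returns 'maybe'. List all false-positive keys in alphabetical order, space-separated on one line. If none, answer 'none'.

Answer: none

Derivation:
Start: bits=00000000000
After insert 'hen': sets bits 3 9 -> bits=00010000010
After insert 'dog': sets bits 1 8 -> bits=01010000110
After insert 'ant': sets bits 0 5 6 -> bits=11010110110
After insert 'elk': sets bits 1 7 9 -> bits=11010111110
After insert 'fox': sets bits 2 9 10 -> bits=11110111111
After insert 'cat': sets bits 1 3 6 -> bits=11110111111
Not inserted: (none) — query each against bits=11110111111:
False positives (alphabetical): none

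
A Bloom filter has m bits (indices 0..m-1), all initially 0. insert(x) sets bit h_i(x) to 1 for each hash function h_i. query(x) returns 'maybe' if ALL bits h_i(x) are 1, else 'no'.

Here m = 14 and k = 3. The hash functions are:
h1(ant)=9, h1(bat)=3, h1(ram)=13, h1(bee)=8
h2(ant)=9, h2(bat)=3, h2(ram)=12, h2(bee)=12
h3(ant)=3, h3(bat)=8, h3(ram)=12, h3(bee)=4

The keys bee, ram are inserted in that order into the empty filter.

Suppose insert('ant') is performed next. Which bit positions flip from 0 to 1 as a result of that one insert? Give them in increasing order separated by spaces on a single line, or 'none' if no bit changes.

Answer: 3 9

Derivation:
Start: bits=00000000000000
After insert 'bee': sets bits 4 8 12 -> bits=00001000100010
After insert 'ram': sets bits 12 13 -> bits=00001000100011
insert 'ant' would touch bits 3 9; currently bit3=0, bit9=0
Bits that are 0 among those (would change 0->1): 3 9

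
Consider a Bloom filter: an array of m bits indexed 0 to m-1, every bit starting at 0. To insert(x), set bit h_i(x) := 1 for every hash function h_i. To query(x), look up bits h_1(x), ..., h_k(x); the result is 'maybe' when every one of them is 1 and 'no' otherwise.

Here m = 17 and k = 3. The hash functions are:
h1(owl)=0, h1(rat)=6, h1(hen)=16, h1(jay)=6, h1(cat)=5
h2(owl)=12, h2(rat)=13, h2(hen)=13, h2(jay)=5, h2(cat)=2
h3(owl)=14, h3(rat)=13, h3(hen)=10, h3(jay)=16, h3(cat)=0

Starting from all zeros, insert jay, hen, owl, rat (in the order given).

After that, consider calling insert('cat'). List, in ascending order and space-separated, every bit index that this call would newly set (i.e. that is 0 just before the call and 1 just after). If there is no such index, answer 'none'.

Answer: 2

Derivation:
Start: bits=00000000000000000
After insert 'jay': sets bits 5 6 16 -> bits=00000110000000001
After insert 'hen': sets bits 10 13 16 -> bits=00000110001001001
After insert 'owl': sets bits 0 12 14 -> bits=10000110001011101
After insert 'rat': sets bits 6 13 -> bits=10000110001011101
insert 'cat' would touch bits 0 2 5; currently bit0=1, bit2=0, bit5=1
Bits that are 0 among those (would change 0->1): 2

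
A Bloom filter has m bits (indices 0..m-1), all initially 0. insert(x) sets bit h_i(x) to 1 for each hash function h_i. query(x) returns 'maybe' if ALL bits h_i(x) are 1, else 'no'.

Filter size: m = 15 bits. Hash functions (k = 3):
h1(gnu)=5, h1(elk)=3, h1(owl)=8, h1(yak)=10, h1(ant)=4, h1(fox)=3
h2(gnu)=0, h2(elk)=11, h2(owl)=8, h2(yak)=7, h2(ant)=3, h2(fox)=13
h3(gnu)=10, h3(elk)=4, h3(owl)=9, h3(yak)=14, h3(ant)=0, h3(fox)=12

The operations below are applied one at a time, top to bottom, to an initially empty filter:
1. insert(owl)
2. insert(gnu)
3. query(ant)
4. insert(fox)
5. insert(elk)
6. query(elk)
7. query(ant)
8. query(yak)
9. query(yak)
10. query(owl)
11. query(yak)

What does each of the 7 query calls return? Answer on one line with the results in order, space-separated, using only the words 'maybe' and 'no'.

Answer: no maybe maybe no no maybe no

Derivation:
Start: bits=000000000000000
Op 1: insert owl -> sets bits 8 9 -> bits=000000001100000
Op 2: insert gnu -> sets bits 0 5 10 -> bits=100001001110000
Op 3: query ant -> checks bit0=1, bit3=0, bit4=0 (has a 0) -> no
Op 4: insert fox -> sets bits 3 12 13 -> bits=100101001110110
Op 5: insert elk -> sets bits 3 4 11 -> bits=100111001111110
Op 6: query elk -> checks bit3=1, bit4=1, bit11=1 (all 1) -> maybe
Op 7: query ant -> checks bit0=1, bit3=1, bit4=1 (all 1) -> maybe
Op 8: query yak -> checks bit7=0, bit10=1, bit14=0 (has a 0) -> no
Op 9: query yak -> checks bit7=0, bit10=1, bit14=0 (has a 0) -> no
Op 10: query owl -> checks bit8=1, bit9=1 (all 1) -> maybe
Op 11: query yak -> checks bit7=0, bit10=1, bit14=0 (has a 0) -> no
Query results in order: no maybe maybe no no maybe no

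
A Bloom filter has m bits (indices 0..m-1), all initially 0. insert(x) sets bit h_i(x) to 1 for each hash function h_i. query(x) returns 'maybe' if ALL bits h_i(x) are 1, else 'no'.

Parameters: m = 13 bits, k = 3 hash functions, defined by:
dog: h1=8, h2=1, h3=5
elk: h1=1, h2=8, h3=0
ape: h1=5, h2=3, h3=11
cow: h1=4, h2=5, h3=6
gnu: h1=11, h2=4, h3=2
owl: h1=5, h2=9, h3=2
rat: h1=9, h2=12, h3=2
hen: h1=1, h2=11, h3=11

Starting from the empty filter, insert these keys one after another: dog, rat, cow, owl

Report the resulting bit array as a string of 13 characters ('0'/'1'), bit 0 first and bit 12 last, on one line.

Start: bits=0000000000000
After insert 'dog': sets bits 1 5 8 -> bits=0100010010000
After insert 'rat': sets bits 2 9 12 -> bits=0110010011001
After insert 'cow': sets bits 4 5 6 -> bits=0110111011001
After insert 'owl': sets bits 2 5 9 -> bits=0110111011001

Answer: 0110111011001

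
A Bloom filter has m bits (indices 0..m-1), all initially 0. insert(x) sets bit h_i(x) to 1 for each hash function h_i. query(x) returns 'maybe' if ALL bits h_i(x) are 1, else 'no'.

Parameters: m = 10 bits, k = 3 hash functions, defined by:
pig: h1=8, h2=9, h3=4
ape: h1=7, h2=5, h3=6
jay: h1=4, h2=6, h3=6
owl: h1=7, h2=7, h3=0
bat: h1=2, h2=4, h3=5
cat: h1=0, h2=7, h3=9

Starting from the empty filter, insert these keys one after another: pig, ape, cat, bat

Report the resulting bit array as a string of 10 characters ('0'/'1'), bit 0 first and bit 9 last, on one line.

Answer: 1010111111

Derivation:
Start: bits=0000000000
After insert 'pig': sets bits 4 8 9 -> bits=0000100011
After insert 'ape': sets bits 5 6 7 -> bits=0000111111
After insert 'cat': sets bits 0 7 9 -> bits=1000111111
After insert 'bat': sets bits 2 4 5 -> bits=1010111111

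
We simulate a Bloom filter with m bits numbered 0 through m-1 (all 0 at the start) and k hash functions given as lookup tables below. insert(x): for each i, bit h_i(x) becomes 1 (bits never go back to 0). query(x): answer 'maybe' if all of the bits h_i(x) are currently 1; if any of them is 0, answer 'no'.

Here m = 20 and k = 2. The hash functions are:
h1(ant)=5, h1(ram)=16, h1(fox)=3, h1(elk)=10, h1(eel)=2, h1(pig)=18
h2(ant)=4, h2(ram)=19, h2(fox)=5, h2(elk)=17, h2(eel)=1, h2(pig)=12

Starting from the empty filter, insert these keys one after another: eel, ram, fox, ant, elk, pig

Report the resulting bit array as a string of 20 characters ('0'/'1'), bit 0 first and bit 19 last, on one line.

Start: bits=00000000000000000000
After insert 'eel': sets bits 1 2 -> bits=01100000000000000000
After insert 'ram': sets bits 16 19 -> bits=01100000000000001001
After insert 'fox': sets bits 3 5 -> bits=01110100000000001001
After insert 'ant': sets bits 4 5 -> bits=01111100000000001001
After insert 'elk': sets bits 10 17 -> bits=01111100001000001101
After insert 'pig': sets bits 12 18 -> bits=01111100001010001111

Answer: 01111100001010001111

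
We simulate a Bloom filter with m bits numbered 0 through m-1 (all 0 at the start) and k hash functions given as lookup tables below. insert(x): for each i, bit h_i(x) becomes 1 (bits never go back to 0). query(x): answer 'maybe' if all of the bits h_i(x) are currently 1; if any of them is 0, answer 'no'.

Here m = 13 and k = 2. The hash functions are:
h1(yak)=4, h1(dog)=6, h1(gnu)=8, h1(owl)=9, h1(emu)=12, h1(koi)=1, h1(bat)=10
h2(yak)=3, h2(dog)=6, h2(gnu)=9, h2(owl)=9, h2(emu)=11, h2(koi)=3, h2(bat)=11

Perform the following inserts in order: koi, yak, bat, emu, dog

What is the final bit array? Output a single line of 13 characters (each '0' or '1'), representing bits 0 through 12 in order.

Start: bits=0000000000000
After insert 'koi': sets bits 1 3 -> bits=0101000000000
After insert 'yak': sets bits 3 4 -> bits=0101100000000
After insert 'bat': sets bits 10 11 -> bits=0101100000110
After insert 'emu': sets bits 11 12 -> bits=0101100000111
After insert 'dog': sets bits 6 -> bits=0101101000111

Answer: 0101101000111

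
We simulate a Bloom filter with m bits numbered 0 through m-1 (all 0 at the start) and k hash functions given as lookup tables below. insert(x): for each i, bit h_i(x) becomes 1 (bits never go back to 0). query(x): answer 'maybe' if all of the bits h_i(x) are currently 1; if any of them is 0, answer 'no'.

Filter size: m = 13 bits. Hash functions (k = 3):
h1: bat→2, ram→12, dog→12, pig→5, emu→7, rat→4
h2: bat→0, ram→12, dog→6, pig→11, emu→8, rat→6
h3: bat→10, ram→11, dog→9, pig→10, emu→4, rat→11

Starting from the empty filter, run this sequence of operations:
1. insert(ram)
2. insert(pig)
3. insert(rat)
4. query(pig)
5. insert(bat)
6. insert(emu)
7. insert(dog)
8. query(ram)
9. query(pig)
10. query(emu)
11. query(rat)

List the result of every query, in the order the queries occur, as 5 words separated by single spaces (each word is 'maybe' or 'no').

Start: bits=0000000000000
Op 1: insert ram -> sets bits 11 12 -> bits=0000000000011
Op 2: insert pig -> sets bits 5 10 11 -> bits=0000010000111
Op 3: insert rat -> sets bits 4 6 11 -> bits=0000111000111
Op 4: query pig -> checks bit5=1, bit10=1, bit11=1 (all 1) -> maybe
Op 5: insert bat -> sets bits 0 2 10 -> bits=1010111000111
Op 6: insert emu -> sets bits 4 7 8 -> bits=1010111110111
Op 7: insert dog -> sets bits 6 9 12 -> bits=1010111111111
Op 8: query ram -> checks bit11=1, bit12=1 (all 1) -> maybe
Op 9: query pig -> checks bit5=1, bit10=1, bit11=1 (all 1) -> maybe
Op 10: query emu -> checks bit4=1, bit7=1, bit8=1 (all 1) -> maybe
Op 11: query rat -> checks bit4=1, bit6=1, bit11=1 (all 1) -> maybe
Query results in order: maybe maybe maybe maybe maybe

Answer: maybe maybe maybe maybe maybe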